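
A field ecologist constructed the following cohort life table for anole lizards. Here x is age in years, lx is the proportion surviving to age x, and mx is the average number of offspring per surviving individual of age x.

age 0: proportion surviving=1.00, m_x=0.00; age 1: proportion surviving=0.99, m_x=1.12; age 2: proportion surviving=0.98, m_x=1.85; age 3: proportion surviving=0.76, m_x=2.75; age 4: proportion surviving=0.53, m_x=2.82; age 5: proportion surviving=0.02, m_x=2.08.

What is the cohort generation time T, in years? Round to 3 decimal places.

lx·mx: 0, 1.1088, 1.813, 2.09, 1.4946, 0.0416 → R0 = 6.548
x·lx·mx: 0, 1.1088, 3.626, 6.27, 5.9784, 0.208 → Σ = 17.1912
T = 17.1912 / 6.548 = 2.625412… → 2.625

2.625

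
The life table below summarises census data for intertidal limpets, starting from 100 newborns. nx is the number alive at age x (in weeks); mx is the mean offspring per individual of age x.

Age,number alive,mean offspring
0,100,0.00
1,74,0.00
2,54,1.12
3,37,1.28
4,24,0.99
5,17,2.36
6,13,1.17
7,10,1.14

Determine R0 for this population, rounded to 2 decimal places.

1.98

lx = nx/n0 = nx/100: 1, 0.74, 0.54, 0.37, 0.24, 0.17, 0.13, 0.1
lx·mx by age: 0, 0, 0.6048, 0.4736, 0.2376, 0.4012, 0.1521, 0.114
R0 = Σ lx·mx = 1.9833 → 1.98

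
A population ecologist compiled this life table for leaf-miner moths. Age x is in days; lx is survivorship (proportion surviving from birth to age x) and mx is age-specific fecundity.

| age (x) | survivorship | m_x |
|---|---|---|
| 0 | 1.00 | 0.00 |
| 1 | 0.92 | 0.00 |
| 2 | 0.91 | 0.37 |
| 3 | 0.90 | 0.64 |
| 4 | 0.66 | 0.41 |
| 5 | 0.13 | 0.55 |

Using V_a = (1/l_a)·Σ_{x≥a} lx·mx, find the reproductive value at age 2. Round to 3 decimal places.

1.379

lx·mx for x ≥ 2: 0.3367, 0.576, 0.2706, 0.0715 → sum = 1.2548
V_2 = 1.2548 / l_2 = 1.2548 / 0.91 = 1.378901… → 1.379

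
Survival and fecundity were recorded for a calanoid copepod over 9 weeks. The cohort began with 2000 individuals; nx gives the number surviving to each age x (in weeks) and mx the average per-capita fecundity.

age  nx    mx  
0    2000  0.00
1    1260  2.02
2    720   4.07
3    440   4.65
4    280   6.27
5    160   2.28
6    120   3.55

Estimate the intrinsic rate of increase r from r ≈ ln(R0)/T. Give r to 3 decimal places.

lx = nx/n0 = nx/2000: 1, 0.63, 0.36, 0.22, 0.14, 0.08, 0.06
R0 = Σ lx·mx = 0 + 1.2726 + 1.4652 + 1.023 + 0.8778 + 0.1824 + 0.213 = 5.034
Σ x·lx·mx = 12.9732; T = 12.9732/5.034 = 2.57712…
r ≈ ln(R0)/T = ln(5.034)/2.57712… = 0.62714… → 0.627

0.627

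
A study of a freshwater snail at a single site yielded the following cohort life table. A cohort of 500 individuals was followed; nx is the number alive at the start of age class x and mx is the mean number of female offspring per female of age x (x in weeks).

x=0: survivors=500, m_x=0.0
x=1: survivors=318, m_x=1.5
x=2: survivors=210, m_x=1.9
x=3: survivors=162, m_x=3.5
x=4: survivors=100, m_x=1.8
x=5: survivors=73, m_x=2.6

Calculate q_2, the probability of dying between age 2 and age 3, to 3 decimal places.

0.229

lx = nx/n0 = nx/500: 1, 0.636, 0.42, 0.324, 0.2, 0.146
q_2 = (l_2 − l_3) / l_2 = (0.42 − 0.324) / 0.42
     = 0.096 / 0.42 = 0.228571… → 0.229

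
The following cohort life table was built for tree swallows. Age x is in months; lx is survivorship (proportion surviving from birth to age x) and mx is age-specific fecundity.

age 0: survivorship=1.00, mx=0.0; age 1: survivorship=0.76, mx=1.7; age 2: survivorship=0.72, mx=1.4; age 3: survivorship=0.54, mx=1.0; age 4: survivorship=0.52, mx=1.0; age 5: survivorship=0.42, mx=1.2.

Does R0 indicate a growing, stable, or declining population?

R0 = Σ lx·mx = 0 + 1.292 + 1.008 + 0.54 + 0.52 + 0.504 = 3.864
R0 > 1, so the population is growing.

growing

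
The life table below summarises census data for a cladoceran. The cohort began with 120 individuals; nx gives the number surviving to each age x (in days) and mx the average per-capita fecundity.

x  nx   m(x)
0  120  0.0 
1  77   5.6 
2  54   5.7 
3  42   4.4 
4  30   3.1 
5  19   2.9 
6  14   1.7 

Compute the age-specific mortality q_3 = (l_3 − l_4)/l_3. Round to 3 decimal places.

0.286

lx = nx/n0 = nx/120: 1, 0.64167…, 0.45, 0.35, 0.25, 0.15833…, 0.11667…
q_3 = (l_3 − l_4) / l_3 = (0.35 − 0.25) / 0.35
     = 0.1 / 0.35 = 0.285714… → 0.286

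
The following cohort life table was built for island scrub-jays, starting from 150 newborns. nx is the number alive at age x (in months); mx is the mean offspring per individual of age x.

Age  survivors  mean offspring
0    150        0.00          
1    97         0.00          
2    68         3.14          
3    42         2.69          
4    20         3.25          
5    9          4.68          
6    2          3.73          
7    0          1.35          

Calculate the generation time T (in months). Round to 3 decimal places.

lx = nx/n0 = nx/150: 1, 0.64667…, 0.45333…, 0.28, 0.13333…, 0.06, 0.01333…, 0
lx·mx: 0, 0, 1.423467…, 0.7532, 0.433333…, 0.2808, 0.049733…, 0 → R0 = 2.940533…
x·lx·mx: 0, 0, 2.846933…, 2.2596, 1.733333…, 1.404, 0.2984…, 0 → Σ = 8.542267…
T = 8.542267… / 2.940533… = 2.905006… → 2.905

2.905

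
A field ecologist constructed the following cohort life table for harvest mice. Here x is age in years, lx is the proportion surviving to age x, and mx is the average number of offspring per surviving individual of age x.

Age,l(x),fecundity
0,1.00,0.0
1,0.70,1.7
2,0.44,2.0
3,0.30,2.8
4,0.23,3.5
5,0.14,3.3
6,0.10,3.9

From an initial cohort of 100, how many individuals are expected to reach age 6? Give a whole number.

10

Expected survivors = N0 · l_6 = 100 × 0.10 = 10 → 10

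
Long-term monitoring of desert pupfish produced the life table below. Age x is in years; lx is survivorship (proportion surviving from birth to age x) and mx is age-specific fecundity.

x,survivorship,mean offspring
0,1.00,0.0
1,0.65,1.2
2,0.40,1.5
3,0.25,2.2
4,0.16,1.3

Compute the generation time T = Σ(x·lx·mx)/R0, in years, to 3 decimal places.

lx·mx: 0, 0.78, 0.6, 0.55, 0.208 → R0 = 2.138
x·lx·mx: 0, 0.78, 1.2, 1.65, 0.832 → Σ = 4.462
T = 4.462 / 2.138 = 2.086997… → 2.087

2.087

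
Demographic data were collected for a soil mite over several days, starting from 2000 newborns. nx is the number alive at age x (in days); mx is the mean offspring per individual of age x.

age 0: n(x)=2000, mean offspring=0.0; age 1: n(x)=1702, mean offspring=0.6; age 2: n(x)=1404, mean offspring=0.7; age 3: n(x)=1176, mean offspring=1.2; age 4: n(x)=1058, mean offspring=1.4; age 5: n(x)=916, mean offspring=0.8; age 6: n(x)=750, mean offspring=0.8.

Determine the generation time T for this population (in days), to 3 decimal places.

3.276

lx = nx/n0 = nx/2000: 1, 0.851, 0.702, 0.588, 0.529, 0.458, 0.375
lx·mx: 0, 0.5106, 0.4914, 0.7056, 0.7406, 0.3664, 0.3 → R0 = 3.1146
x·lx·mx: 0, 0.5106, 0.9828, 2.1168, 2.9624, 1.832, 1.8 → Σ = 10.2046
T = 10.2046 / 3.1146 = 3.276376… → 3.276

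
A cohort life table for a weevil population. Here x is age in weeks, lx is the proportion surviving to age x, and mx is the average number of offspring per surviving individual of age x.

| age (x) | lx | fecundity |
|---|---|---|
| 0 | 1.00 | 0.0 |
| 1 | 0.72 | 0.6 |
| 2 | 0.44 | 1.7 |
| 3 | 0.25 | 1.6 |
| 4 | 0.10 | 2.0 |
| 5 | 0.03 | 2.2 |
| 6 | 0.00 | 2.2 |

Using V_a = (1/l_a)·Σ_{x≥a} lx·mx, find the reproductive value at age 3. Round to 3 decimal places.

2.664

lx·mx for x ≥ 3: 0.4, 0.2, 0.066, 0 → sum = 0.666
V_3 = 0.666 / l_3 = 0.666 / 0.25 = 2.664 → 2.664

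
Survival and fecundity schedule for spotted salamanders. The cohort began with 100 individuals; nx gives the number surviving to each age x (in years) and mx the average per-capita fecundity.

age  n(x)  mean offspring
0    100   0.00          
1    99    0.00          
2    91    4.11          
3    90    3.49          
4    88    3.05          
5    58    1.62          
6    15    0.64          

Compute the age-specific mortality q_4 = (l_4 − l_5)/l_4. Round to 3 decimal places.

lx = nx/n0 = nx/100: 1, 0.99, 0.91, 0.9, 0.88, 0.58, 0.15
q_4 = (l_4 − l_5) / l_4 = (0.88 − 0.58) / 0.88
     = 0.3 / 0.88 = 0.340909… → 0.341

0.341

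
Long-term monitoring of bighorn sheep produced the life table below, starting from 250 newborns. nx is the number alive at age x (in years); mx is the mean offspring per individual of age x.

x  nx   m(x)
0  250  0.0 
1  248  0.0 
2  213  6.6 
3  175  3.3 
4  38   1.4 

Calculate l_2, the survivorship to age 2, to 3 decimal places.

0.852

l_2 = n_2/n_0 = 213/250 = 0.852 → 0.852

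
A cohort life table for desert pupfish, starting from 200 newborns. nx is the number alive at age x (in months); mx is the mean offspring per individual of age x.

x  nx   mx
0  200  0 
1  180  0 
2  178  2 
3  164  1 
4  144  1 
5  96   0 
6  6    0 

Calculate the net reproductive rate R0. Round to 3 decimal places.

3.320

lx = nx/n0 = nx/200: 1, 0.9, 0.89, 0.82, 0.72, 0.48, 0.03
lx·mx by age: 0, 0, 1.78, 0.82, 0.72, 0, 0
R0 = Σ lx·mx = 3.32 → 3.320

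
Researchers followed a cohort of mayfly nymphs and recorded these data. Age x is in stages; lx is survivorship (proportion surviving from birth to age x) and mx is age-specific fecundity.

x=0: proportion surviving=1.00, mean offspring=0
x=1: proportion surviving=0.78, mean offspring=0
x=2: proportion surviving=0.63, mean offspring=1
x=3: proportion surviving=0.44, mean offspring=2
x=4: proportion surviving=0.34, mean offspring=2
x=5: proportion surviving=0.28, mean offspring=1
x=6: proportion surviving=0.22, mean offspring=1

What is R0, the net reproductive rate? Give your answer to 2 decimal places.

2.69

lx·mx by age: 0, 0, 0.63, 0.88, 0.68, 0.28, 0.22
R0 = Σ lx·mx = 2.69 → 2.69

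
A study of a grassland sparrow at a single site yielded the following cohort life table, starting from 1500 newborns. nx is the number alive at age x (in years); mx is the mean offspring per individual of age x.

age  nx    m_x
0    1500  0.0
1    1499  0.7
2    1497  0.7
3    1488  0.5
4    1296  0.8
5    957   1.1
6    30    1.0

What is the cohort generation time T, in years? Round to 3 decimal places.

3.017

lx = nx/n0 = nx/1500: 1, 0.99933…, 0.998, 0.992, 0.864, 0.638, 0.02
lx·mx: 0, 0.699533…, 0.6986, 0.496, 0.6912, 0.7018, 0.02 → R0 = 3.307133…
x·lx·mx: 0, 0.699533…, 1.3972, 1.488, 2.7648, 3.509, 0.12 → Σ = 9.978533…
T = 9.978533… / 3.307133… = 3.017276… → 3.017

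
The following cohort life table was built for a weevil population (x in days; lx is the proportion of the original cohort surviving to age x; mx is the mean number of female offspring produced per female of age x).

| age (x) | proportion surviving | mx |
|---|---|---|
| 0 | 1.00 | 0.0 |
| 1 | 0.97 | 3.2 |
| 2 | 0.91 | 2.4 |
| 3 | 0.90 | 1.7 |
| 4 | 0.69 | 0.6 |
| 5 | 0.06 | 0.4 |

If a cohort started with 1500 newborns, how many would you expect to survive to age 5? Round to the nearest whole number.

Expected survivors = N0 · l_5 = 1500 × 0.06 = 90 → 90

90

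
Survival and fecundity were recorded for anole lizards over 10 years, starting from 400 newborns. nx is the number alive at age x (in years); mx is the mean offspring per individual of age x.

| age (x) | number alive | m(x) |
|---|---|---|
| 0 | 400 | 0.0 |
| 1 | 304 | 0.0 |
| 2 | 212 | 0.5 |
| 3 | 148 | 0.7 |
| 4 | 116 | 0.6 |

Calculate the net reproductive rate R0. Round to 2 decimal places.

0.70

lx = nx/n0 = nx/400: 1, 0.76, 0.53, 0.37, 0.29
lx·mx by age: 0, 0, 0.265, 0.259, 0.174
R0 = Σ lx·mx = 0.698 → 0.70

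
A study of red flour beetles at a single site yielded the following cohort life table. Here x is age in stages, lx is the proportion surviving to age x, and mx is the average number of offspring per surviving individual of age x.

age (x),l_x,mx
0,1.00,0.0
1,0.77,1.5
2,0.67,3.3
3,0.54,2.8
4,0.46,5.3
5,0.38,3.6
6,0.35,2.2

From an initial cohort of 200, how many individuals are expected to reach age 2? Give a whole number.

134

Expected survivors = N0 · l_2 = 200 × 0.67 = 134 → 134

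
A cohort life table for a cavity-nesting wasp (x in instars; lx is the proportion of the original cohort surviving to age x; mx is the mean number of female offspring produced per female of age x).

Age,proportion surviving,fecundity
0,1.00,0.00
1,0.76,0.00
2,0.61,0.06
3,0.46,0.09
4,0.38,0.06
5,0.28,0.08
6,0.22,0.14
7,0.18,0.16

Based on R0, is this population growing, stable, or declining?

declining

R0 = Σ lx·mx = 0 + 0 + 0.0366 + 0.0414 + 0.0228 + 0.0224 + 0.0308 + 0.0288 = 0.1828
R0 < 1, so the population is declining.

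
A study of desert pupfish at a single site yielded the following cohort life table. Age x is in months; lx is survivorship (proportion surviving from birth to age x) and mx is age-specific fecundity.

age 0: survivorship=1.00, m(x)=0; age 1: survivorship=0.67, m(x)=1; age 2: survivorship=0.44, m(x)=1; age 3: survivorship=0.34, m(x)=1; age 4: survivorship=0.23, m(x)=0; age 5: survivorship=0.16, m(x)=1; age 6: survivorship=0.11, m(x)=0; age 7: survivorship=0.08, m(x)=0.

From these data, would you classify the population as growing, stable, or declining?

R0 = Σ lx·mx = 0 + 0.67 + 0.44 + 0.34 + 0 + 0.16 + 0 + 0 = 1.61
R0 > 1, so the population is growing.

growing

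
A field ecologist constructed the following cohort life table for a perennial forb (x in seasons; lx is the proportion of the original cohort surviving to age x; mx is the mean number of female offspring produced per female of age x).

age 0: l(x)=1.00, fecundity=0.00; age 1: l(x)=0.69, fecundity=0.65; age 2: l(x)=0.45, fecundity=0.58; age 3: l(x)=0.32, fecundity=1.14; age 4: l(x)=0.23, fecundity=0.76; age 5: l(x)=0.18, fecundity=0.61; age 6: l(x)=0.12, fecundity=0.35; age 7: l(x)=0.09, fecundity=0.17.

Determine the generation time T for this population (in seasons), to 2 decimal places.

2.59

lx·mx: 0, 0.4485, 0.261, 0.3648, 0.1748, 0.1098, 0.042, 0.0153 → R0 = 1.4162
x·lx·mx: 0, 0.4485, 0.522, 1.0944, 0.6992, 0.549, 0.252, 0.1071 → Σ = 3.6722
T = 3.6722 / 1.4162 = 2.592995… → 2.59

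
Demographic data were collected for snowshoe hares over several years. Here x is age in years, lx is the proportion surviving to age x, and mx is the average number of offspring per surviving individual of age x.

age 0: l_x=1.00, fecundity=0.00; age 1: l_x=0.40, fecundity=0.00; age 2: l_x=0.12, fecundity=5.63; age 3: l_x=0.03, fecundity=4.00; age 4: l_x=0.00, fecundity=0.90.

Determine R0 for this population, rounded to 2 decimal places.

lx·mx by age: 0, 0, 0.6756, 0.12, 0
R0 = Σ lx·mx = 0.7956 → 0.80

0.80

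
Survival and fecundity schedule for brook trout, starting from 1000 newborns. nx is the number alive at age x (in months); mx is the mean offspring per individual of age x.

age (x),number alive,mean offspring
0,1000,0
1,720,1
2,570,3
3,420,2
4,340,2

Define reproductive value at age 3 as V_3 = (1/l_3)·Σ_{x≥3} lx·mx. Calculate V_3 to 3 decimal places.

3.619

lx = nx/n0 = nx/1000: 1, 0.72, 0.57, 0.42, 0.34
lx·mx for x ≥ 3: 0.84, 0.68 → sum = 1.52
V_3 = 1.52 / l_3 = 1.52 / 0.42 = 3.619048… → 3.619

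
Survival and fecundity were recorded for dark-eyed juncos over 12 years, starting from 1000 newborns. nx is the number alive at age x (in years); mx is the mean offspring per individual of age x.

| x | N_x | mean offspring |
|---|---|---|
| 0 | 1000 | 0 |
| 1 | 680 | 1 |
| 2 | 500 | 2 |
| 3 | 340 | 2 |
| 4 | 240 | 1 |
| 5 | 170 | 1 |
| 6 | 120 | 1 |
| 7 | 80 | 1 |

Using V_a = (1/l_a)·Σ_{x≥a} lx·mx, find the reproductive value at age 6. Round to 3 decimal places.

lx = nx/n0 = nx/1000: 1, 0.68, 0.5, 0.34, 0.24, 0.17, 0.12, 0.08
lx·mx for x ≥ 6: 0.12, 0.08 → sum = 0.2
V_6 = 0.2 / l_6 = 0.2 / 0.12 = 1.666667… → 1.667

1.667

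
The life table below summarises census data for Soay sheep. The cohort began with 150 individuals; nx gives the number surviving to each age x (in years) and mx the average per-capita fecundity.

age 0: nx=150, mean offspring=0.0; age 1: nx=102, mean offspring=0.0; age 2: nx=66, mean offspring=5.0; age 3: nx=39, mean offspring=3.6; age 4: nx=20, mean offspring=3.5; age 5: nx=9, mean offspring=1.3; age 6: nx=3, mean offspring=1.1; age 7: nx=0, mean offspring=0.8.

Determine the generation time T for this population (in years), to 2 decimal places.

lx = nx/n0 = nx/150: 1, 0.68, 0.44, 0.26, 0.13333…, 0.06, 0.02, 0
lx·mx: 0, 0, 2.2, 0.936, 0.466667…, 0.078, 0.022, 0 → R0 = 3.702667…
x·lx·mx: 0, 0, 4.4, 2.808, 1.866667…, 0.39, 0.132, 0 → Σ = 9.596667…
T = 9.596667… / 3.702667… = 2.591826… → 2.59

2.59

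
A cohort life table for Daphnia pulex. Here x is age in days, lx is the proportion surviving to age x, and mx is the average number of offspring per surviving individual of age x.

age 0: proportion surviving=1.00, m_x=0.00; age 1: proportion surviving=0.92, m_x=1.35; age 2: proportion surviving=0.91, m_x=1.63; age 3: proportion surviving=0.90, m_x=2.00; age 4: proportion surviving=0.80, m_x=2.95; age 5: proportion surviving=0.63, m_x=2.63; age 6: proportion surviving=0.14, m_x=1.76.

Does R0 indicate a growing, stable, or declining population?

R0 = Σ lx·mx = 0 + 1.242 + 1.4833 + 1.8 + 2.36 + 1.6569 + 0.2464 = 8.7886
R0 > 1, so the population is growing.

growing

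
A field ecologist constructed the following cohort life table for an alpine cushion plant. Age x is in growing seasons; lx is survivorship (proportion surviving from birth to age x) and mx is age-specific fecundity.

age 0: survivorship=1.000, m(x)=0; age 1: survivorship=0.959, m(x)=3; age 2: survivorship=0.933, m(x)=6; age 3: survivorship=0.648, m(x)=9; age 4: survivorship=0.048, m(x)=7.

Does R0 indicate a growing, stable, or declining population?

R0 = Σ lx·mx = 0 + 2.877 + 5.598 + 5.832 + 0.336 = 14.643
R0 > 1, so the population is growing.

growing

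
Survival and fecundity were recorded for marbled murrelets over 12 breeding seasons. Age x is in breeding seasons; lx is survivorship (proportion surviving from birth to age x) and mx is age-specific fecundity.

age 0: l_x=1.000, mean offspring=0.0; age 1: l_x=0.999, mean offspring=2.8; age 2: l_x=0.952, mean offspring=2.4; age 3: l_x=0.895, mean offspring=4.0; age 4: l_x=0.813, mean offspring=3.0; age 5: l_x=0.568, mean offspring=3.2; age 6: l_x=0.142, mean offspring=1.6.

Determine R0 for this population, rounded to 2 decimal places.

13.15

lx·mx by age: 0, 2.7972, 2.2848, 3.58, 2.439, 1.8176, 0.2272
R0 = Σ lx·mx = 13.1458 → 13.15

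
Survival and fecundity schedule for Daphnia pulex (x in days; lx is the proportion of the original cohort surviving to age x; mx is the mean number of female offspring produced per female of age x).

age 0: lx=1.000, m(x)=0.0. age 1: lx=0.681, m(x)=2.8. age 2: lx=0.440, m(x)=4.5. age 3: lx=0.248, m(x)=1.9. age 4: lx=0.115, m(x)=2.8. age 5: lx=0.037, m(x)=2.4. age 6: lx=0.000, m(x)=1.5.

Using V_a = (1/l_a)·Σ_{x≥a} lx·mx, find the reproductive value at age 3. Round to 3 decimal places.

lx·mx for x ≥ 3: 0.4712, 0.322, 0.0888, 0 → sum = 0.882
V_3 = 0.882 / l_3 = 0.882 / 0.248 = 3.556452… → 3.556

3.556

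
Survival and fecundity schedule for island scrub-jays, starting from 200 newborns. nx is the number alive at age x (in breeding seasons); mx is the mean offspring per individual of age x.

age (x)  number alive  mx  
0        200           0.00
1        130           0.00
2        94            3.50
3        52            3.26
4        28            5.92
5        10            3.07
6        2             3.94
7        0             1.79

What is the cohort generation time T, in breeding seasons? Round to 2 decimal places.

2.89

lx = nx/n0 = nx/200: 1, 0.65, 0.47, 0.26, 0.14, 0.05, 0.01, 0
lx·mx: 0, 0, 1.645, 0.8476, 0.8288, 0.1535, 0.0394, 0 → R0 = 3.5143
x·lx·mx: 0, 0, 3.29, 2.5428, 3.3152, 0.7675, 0.2364, 0 → Σ = 10.1519
T = 10.1519 / 3.5143 = 2.88874… → 2.89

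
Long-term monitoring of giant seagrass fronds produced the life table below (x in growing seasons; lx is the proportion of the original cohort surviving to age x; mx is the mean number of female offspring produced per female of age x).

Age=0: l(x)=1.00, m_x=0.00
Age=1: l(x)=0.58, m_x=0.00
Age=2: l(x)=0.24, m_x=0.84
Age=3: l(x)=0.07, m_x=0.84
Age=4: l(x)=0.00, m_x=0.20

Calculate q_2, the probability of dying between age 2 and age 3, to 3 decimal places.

q_2 = (l_2 − l_3) / l_2 = (0.24 − 0.07) / 0.24
     = 0.17 / 0.24 = 0.708333… → 0.708

0.708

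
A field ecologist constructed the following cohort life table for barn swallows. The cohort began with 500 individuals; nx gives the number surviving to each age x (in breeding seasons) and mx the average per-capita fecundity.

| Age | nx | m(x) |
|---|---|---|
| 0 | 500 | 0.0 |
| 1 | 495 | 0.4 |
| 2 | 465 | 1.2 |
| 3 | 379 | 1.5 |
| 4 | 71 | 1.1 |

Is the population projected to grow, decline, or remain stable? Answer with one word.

lx = nx/n0 = nx/500: 1, 0.99, 0.93, 0.758, 0.142
R0 = Σ lx·mx = 0 + 0.396 + 1.116 + 1.137 + 0.1562 = 2.8052
R0 > 1, so the population is growing.

growing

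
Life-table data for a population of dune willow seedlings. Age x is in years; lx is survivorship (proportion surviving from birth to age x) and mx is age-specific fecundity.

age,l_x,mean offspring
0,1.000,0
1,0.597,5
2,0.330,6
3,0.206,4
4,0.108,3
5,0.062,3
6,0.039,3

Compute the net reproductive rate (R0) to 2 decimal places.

6.42

lx·mx by age: 0, 2.985, 1.98, 0.824, 0.324, 0.186, 0.117
R0 = Σ lx·mx = 6.416 → 6.42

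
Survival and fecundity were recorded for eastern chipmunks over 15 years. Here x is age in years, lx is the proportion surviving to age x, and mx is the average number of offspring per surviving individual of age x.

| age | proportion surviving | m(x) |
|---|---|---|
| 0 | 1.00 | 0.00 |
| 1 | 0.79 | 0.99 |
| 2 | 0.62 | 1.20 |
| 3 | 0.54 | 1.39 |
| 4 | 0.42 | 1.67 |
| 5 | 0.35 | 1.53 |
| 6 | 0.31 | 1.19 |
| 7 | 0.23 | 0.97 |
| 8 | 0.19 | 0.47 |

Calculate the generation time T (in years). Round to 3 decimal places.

3.455

lx·mx: 0, 0.7821, 0.744, 0.7506, 0.7014, 0.5355, 0.3689, 0.2231, 0.0893 → R0 = 4.1949
x·lx·mx: 0, 0.7821, 1.488, 2.2518, 2.8056, 2.6775, 2.2134, 1.5617, 0.7144 → Σ = 14.4945
T = 14.4945 / 4.1949 = 3.455267… → 3.455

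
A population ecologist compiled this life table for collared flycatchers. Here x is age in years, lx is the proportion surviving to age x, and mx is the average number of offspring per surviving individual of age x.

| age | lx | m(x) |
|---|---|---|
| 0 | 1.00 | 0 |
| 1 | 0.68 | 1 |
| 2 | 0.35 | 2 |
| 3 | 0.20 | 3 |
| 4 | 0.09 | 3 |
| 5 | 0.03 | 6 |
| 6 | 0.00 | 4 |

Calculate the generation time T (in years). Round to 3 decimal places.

2.412

lx·mx: 0, 0.68, 0.7, 0.6, 0.27, 0.18, 0 → R0 = 2.43
x·lx·mx: 0, 0.68, 1.4, 1.8, 1.08, 0.9, 0 → Σ = 5.86
T = 5.86 / 2.43 = 2.411523… → 2.412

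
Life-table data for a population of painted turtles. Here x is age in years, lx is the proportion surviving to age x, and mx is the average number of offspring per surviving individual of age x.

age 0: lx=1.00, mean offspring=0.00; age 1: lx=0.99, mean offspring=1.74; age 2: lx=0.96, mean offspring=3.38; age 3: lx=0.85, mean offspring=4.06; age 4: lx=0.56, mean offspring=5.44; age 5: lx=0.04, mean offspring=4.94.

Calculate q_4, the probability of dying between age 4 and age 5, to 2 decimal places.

0.93

q_4 = (l_4 − l_5) / l_4 = (0.56 − 0.04) / 0.56
     = 0.52 / 0.56 = 0.928571… → 0.93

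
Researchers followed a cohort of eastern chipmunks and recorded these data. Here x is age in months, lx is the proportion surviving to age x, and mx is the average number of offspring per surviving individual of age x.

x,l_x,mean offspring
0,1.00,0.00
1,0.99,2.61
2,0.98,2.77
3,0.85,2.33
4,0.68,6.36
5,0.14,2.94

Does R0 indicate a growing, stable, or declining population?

growing

R0 = Σ lx·mx = 0 + 2.5839 + 2.7146 + 1.9805 + 4.3248 + 0.4116 = 12.0154
R0 > 1, so the population is growing.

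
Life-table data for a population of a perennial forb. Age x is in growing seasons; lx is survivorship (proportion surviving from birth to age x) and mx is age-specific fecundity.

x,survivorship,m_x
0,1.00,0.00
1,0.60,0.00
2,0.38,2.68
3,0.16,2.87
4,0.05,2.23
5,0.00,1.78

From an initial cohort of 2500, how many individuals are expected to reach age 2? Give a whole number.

950

Expected survivors = N0 · l_2 = 2500 × 0.38 = 950 → 950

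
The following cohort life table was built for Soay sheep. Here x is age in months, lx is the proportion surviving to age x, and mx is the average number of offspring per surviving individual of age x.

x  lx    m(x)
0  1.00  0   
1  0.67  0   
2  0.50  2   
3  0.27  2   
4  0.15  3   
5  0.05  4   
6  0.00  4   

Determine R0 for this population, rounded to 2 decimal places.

2.19

lx·mx by age: 0, 0, 1, 0.54, 0.45, 0.2, 0
R0 = Σ lx·mx = 2.19 → 2.19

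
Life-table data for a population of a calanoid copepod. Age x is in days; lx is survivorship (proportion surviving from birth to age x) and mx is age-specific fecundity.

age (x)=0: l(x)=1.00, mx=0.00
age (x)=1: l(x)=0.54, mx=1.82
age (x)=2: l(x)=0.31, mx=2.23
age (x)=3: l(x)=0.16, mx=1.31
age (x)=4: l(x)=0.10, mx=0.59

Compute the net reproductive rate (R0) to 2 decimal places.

1.94

lx·mx by age: 0, 0.9828, 0.6913, 0.2096, 0.059
R0 = Σ lx·mx = 1.9427 → 1.94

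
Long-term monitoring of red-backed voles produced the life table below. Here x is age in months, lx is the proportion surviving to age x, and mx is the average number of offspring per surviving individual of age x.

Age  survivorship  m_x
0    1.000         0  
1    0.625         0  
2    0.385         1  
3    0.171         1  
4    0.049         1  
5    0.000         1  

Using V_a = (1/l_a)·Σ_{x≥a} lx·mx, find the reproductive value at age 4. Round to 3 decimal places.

lx·mx for x ≥ 4: 0.049, 0 → sum = 0.049
V_4 = 0.049 / l_4 = 0.049 / 0.049 = 1 → 1.000

1.000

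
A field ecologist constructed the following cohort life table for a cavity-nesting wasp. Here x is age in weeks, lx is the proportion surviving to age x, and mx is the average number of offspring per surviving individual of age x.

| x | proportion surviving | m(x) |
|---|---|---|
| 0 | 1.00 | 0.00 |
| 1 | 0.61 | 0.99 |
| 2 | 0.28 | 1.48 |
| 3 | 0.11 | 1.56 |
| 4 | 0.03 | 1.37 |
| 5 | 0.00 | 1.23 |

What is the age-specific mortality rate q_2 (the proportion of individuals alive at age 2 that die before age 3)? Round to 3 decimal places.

q_2 = (l_2 − l_3) / l_2 = (0.28 − 0.11) / 0.28
     = 0.17 / 0.28 = 0.607143… → 0.607

0.607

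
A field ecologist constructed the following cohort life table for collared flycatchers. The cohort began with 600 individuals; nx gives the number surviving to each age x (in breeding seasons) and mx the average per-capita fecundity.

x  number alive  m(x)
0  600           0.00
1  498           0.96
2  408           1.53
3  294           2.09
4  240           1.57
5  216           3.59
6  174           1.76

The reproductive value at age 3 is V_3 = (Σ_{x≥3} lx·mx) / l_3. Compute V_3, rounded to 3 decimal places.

lx = nx/n0 = nx/600: 1, 0.83, 0.68, 0.49, 0.4, 0.36, 0.29
lx·mx for x ≥ 3: 1.0241, 0.628, 1.2924, 0.5104 → sum = 3.4549
V_3 = 3.4549 / l_3 = 3.4549 / 0.49 = 7.050816… → 7.051

7.051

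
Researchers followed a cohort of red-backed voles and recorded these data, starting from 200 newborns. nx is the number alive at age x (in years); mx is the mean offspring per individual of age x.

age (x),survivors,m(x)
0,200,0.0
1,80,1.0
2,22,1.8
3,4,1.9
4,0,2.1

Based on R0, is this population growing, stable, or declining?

declining

lx = nx/n0 = nx/200: 1, 0.4, 0.11, 0.02, 0
R0 = Σ lx·mx = 0 + 0.4 + 0.198 + 0.038 + 0 = 0.636
R0 < 1, so the population is declining.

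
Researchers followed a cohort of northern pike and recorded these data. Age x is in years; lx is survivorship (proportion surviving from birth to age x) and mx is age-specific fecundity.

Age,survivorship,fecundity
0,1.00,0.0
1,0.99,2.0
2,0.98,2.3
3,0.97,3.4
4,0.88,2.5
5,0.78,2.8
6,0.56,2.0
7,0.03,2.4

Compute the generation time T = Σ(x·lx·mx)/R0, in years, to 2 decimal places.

lx·mx: 0, 1.98, 2.254, 3.298, 2.2, 2.184, 1.12, 0.072 → R0 = 13.108
x·lx·mx: 0, 1.98, 4.508, 9.894, 8.8, 10.92, 6.72, 0.504 → Σ = 43.326
T = 43.326 / 13.108 = 3.30531… → 3.31

3.31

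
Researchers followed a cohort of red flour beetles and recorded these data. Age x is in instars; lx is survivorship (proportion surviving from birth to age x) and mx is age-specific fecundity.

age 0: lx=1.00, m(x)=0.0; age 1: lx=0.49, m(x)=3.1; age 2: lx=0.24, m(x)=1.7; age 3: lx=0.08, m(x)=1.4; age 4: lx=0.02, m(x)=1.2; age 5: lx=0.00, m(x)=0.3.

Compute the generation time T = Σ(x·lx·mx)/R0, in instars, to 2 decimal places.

lx·mx: 0, 1.519, 0.408, 0.112, 0.024, 0 → R0 = 2.063
x·lx·mx: 0, 1.519, 0.816, 0.336, 0.096, 0 → Σ = 2.767
T = 2.767 / 2.063 = 1.341251… → 1.34

1.34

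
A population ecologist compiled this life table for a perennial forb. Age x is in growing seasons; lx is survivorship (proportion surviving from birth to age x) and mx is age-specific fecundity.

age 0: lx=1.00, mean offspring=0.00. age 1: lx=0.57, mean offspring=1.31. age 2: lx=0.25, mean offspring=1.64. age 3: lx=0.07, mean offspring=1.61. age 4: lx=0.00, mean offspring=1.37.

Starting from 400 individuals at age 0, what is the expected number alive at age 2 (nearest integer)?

100

Expected survivors = N0 · l_2 = 400 × 0.25 = 100 → 100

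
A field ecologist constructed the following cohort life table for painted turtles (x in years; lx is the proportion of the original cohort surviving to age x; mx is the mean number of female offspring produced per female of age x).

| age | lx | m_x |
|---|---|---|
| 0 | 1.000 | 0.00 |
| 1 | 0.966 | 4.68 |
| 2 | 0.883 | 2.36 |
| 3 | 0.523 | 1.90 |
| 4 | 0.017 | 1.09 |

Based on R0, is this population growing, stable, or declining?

R0 = Σ lx·mx = 0 + 4.52088 + 2.08388 + 0.9937 + 0.01853 = 7.61699
R0 > 1, so the population is growing.

growing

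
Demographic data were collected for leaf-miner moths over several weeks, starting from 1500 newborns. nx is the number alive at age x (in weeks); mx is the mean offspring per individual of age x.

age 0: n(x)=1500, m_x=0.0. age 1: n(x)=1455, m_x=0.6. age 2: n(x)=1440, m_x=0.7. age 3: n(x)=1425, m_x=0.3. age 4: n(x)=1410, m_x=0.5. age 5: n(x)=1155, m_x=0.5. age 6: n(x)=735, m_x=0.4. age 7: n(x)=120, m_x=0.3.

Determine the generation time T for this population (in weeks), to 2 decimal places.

3.03

lx = nx/n0 = nx/1500: 1, 0.97, 0.96, 0.95, 0.94, 0.77, 0.49, 0.08
lx·mx: 0, 0.582, 0.672, 0.285, 0.47, 0.385, 0.196, 0.024 → R0 = 2.614
x·lx·mx: 0, 0.582, 1.344, 0.855, 1.88, 1.925, 1.176, 0.168 → Σ = 7.93
T = 7.93 / 2.614 = 3.033665… → 3.03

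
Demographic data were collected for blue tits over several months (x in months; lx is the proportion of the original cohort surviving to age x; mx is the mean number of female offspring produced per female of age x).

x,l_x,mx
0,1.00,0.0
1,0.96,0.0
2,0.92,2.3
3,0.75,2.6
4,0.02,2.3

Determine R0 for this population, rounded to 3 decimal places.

4.112

lx·mx by age: 0, 0, 2.116, 1.95, 0.046
R0 = Σ lx·mx = 4.112 → 4.112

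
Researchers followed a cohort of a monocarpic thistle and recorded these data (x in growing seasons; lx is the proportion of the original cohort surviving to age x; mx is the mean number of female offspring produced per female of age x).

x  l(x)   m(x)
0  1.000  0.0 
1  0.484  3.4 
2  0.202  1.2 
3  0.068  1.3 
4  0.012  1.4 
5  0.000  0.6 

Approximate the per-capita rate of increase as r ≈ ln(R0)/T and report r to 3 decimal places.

0.558

R0 = Σ lx·mx = 0 + 1.6456 + 0.2424 + 0.0884 + 0.0168 + 0 = 1.9932
Σ x·lx·mx = 2.4628; T = 2.4628/1.9932 = 1.2356…
r ≈ ln(R0)/T = ln(1.9932)/1.2356… = 0.55822… → 0.558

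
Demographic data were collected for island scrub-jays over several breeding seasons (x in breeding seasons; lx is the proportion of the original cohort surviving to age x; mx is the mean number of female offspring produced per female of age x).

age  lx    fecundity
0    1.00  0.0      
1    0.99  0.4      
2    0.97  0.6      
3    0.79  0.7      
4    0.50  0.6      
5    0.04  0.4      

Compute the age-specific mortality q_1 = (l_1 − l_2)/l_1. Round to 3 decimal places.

0.020

q_1 = (l_1 − l_2) / l_1 = (0.99 − 0.97) / 0.99
     = 0.02 / 0.99 = 0.020202… → 0.020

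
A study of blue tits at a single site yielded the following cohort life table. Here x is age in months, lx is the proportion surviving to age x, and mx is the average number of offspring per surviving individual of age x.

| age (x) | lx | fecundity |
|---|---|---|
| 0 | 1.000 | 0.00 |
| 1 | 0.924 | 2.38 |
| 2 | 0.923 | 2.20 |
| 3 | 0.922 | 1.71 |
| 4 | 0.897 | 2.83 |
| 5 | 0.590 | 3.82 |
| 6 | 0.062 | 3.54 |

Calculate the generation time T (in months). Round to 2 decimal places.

3.12

lx·mx: 0, 2.19912, 2.0306, 1.57662, 2.53851, 2.2538, 0.21948 → R0 = 10.81813
x·lx·mx: 0, 2.19912, 4.0612, 4.72986, 10.15404, 11.269, 1.31688 → Σ = 33.7301
T = 33.7301 / 10.81813 = 3.117923… → 3.12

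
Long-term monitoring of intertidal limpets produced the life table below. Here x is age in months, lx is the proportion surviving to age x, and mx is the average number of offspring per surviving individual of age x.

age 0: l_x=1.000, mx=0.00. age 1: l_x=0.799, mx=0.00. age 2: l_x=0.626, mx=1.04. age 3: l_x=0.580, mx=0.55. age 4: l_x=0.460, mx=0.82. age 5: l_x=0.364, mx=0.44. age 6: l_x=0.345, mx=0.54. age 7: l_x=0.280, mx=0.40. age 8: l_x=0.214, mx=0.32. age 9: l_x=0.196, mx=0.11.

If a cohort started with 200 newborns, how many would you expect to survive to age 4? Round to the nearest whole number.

92

Expected survivors = N0 · l_4 = 200 × 0.460 = 92 → 92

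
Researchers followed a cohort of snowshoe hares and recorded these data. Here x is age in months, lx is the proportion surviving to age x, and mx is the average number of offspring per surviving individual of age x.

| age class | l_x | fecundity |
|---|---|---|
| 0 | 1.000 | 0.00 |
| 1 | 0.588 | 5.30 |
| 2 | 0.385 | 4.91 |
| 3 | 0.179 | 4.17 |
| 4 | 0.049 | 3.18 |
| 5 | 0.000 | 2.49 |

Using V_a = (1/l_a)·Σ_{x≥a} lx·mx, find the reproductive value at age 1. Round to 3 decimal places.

lx·mx for x ≥ 1: 3.1164, 1.89035, 0.74643, 0.15582, 0 → sum = 5.909
V_1 = 5.909 / l_1 = 5.909 / 0.588 = 10.04932… → 10.049

10.049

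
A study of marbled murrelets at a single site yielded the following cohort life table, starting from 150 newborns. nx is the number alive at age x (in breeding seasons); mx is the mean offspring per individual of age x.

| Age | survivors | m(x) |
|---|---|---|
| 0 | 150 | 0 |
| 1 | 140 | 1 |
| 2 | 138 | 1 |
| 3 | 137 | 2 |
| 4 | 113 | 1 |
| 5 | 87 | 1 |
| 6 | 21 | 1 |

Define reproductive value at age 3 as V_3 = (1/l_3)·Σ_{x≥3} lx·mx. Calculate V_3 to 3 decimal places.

3.613

lx = nx/n0 = nx/150: 1, 0.93333…, 0.92, 0.91333…, 0.75333…, 0.58, 0.14
lx·mx for x ≥ 3: 1.826667…, 0.753333…, 0.58, 0.14 → sum = 3.3…
V_3 = 3.3… / l_3 = 3.3… / 0.913333… = 3.613139… → 3.613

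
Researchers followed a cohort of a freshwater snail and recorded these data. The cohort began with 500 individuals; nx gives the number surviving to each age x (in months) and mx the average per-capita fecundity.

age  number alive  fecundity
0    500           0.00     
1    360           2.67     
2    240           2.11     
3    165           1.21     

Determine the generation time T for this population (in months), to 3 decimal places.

lx = nx/n0 = nx/500: 1, 0.72, 0.48, 0.33
lx·mx: 0, 1.9224, 1.0128, 0.3993 → R0 = 3.3345
x·lx·mx: 0, 1.9224, 2.0256, 1.1979 → Σ = 5.1459
T = 5.1459 / 3.3345 = 1.54323… → 1.543

1.543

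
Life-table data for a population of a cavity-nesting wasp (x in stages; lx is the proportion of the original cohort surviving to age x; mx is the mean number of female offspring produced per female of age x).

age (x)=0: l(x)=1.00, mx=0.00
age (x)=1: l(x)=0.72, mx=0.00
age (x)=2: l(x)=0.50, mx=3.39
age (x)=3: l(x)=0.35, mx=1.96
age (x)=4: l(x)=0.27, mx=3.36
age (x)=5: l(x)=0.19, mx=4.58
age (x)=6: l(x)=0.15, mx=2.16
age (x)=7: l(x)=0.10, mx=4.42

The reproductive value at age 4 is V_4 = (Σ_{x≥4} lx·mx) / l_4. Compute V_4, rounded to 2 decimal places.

9.42

lx·mx for x ≥ 4: 0.9072, 0.8702, 0.324, 0.442 → sum = 2.5434
V_4 = 2.5434 / l_4 = 2.5434 / 0.27 = 9.42 → 9.42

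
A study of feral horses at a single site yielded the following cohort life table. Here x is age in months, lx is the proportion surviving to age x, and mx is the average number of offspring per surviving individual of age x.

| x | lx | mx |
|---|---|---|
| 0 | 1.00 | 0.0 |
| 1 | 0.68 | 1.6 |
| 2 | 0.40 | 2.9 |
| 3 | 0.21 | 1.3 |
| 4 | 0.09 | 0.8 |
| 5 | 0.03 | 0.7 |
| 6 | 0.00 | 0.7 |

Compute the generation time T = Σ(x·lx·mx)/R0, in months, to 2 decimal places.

1.77

lx·mx: 0, 1.088, 1.16, 0.273, 0.072, 0.021, 0 → R0 = 2.614
x·lx·mx: 0, 1.088, 2.32, 0.819, 0.288, 0.105, 0 → Σ = 4.62
T = 4.62 / 2.614 = 1.767406… → 1.77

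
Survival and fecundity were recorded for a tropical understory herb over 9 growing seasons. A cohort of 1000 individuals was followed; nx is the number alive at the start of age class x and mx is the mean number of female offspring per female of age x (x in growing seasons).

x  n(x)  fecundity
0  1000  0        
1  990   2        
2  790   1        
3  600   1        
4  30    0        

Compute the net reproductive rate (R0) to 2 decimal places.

3.37

lx = nx/n0 = nx/1000: 1, 0.99, 0.79, 0.6, 0.03
lx·mx by age: 0, 1.98, 0.79, 0.6, 0
R0 = Σ lx·mx = 3.37 → 3.37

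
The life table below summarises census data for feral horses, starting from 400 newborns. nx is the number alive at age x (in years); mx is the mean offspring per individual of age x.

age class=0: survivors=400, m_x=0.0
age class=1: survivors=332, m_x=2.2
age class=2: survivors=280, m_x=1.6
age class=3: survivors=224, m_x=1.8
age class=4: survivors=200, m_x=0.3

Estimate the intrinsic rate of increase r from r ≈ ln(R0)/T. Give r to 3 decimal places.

0.754

lx = nx/n0 = nx/400: 1, 0.83, 0.7, 0.56, 0.5
R0 = Σ lx·mx = 0 + 1.826 + 1.12 + 1.008 + 0.15 = 4.104
Σ x·lx·mx = 7.69; T = 7.69/4.104 = 1.87378…
r ≈ ln(R0)/T = ln(4.104)/1.87378… = 0.75354… → 0.754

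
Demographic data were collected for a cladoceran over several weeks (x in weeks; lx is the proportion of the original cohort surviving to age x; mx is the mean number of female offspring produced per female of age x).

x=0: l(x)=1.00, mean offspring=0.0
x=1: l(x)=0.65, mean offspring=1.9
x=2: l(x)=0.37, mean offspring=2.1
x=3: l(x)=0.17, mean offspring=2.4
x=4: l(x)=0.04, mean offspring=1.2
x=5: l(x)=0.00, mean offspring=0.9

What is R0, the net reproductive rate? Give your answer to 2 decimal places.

2.47

lx·mx by age: 0, 1.235, 0.777, 0.408, 0.048, 0
R0 = Σ lx·mx = 2.468 → 2.47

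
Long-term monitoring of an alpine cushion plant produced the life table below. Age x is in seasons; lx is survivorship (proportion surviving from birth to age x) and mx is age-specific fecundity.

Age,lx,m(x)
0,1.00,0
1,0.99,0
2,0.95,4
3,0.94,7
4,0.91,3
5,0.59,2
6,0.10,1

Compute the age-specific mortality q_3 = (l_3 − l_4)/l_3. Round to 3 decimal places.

q_3 = (l_3 − l_4) / l_3 = (0.94 − 0.91) / 0.94
     = 0.03 / 0.94 = 0.031915… → 0.032

0.032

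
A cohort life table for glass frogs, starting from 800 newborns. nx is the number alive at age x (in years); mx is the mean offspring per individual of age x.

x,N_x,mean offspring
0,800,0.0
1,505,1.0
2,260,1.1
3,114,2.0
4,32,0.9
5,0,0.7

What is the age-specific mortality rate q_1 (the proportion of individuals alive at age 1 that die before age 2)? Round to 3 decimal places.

lx = nx/n0 = nx/800: 1, 0.63125, 0.325, 0.1425, 0.04, 0
q_1 = (l_1 − l_2) / l_1 = (0.63125 − 0.325) / 0.63125
     = 0.30625 / 0.63125 = 0.485149… → 0.485

0.485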